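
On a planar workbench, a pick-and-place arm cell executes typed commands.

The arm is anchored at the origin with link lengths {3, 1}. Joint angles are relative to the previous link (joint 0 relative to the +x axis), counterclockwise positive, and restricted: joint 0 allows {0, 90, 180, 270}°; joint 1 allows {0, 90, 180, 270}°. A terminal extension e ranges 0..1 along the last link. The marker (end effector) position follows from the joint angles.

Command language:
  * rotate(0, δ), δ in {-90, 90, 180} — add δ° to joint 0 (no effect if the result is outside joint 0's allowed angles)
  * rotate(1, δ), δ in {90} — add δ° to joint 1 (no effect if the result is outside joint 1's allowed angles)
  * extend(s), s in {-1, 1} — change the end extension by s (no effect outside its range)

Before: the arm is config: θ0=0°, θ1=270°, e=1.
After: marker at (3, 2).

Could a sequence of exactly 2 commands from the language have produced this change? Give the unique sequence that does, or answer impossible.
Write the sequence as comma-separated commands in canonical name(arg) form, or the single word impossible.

rotate(1, 90), rotate(1, 90)

begin: config: θ0=0°, θ1=270°, e=1
1. rotate(1, 90) → config: θ0=0°, θ1=0°, e=1
2. rotate(1, 90) → config: θ0=0°, θ1=90°, e=1
uniquely the one of 36 2-step routes that fits.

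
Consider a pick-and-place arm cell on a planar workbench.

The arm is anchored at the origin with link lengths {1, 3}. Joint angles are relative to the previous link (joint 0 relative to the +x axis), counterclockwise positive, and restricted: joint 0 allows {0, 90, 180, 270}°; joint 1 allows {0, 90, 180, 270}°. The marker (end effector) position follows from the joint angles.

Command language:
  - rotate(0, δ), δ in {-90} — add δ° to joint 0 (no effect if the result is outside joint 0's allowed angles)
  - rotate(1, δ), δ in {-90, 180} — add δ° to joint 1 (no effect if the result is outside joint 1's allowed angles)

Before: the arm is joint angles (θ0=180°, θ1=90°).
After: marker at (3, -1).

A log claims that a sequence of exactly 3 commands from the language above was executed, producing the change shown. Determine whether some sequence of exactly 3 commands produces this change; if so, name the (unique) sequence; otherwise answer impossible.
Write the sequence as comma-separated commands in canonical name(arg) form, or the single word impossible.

rotate(0, -90), rotate(0, -90), rotate(0, -90)

begin: joint angles (θ0=180°, θ1=90°)
1. rotate(0, -90) → joint angles (θ0=90°, θ1=90°)
2. rotate(0, -90) → joint angles (θ0=0°, θ1=90°)
3. rotate(0, -90) → joint angles (θ0=270°, θ1=90°)
no other 3-command option fits: unique.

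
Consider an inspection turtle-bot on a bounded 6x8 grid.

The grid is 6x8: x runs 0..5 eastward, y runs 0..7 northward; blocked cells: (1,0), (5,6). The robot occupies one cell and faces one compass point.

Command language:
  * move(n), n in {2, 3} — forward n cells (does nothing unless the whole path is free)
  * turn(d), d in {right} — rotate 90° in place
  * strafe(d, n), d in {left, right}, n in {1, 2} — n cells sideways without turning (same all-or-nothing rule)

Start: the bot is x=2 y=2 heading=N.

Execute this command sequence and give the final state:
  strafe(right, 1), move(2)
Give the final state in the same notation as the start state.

begin: x=2 y=2 heading=N
step 1 (strafe(right, 1)): x=3 y=2 heading=N
step 2 (move(2)): x=3 y=4 heading=N

x=3 y=4 heading=N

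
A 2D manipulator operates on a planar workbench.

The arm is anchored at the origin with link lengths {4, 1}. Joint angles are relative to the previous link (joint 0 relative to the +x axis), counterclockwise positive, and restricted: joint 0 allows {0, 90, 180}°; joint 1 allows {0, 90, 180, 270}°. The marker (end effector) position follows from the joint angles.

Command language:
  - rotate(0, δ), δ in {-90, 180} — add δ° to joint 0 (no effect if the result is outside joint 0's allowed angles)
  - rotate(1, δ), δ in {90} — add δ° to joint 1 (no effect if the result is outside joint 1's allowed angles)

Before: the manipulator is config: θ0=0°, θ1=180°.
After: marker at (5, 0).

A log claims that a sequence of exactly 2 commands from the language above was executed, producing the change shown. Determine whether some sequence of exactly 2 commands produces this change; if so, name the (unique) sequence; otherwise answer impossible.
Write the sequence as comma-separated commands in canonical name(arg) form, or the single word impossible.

rotate(1, 90), rotate(1, 90)

begin: config: θ0=0°, θ1=180°
t=1 rotate(1, 90) ⇒ config: θ0=0°, θ1=270°
t=2 rotate(1, 90) ⇒ config: θ0=0°, θ1=0°
no rival 2-sequence matches.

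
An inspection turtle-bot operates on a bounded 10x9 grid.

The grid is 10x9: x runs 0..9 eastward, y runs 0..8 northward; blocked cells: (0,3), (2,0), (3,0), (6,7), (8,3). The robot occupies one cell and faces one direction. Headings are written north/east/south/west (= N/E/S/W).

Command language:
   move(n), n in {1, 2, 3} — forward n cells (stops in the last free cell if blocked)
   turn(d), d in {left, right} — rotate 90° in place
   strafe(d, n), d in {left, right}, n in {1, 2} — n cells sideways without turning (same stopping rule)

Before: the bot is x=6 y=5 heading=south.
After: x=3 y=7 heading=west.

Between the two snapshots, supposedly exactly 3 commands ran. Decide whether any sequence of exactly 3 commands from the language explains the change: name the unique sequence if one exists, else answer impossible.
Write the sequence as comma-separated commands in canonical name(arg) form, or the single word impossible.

turn(right), move(3), strafe(right, 2)

key: order matters: swapping turn(right) and strafe(right, 2) lands elsewhere
t0: x=6 y=5 heading=south
[1] after turn(right): x=6 y=5 heading=west
[2] after move(3): x=3 y=5 heading=west
[3] after strafe(right, 2): x=3 y=7 heading=west
uniquely the one of 729 3-step routes that fits.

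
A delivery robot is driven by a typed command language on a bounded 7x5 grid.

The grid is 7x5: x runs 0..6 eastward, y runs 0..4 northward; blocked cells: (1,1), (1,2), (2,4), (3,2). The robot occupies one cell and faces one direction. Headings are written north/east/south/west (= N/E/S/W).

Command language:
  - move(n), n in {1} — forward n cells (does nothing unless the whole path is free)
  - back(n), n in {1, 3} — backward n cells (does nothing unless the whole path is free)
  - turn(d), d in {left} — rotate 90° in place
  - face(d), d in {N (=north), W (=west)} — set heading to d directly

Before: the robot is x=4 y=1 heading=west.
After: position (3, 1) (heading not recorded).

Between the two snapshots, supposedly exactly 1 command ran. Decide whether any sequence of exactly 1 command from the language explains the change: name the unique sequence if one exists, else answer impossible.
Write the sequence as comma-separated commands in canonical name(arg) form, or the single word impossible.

from: x=4 y=1 heading=west
[1] after move(1): x=3 y=1 heading=west
no rival 1-sequence matches.

move(1)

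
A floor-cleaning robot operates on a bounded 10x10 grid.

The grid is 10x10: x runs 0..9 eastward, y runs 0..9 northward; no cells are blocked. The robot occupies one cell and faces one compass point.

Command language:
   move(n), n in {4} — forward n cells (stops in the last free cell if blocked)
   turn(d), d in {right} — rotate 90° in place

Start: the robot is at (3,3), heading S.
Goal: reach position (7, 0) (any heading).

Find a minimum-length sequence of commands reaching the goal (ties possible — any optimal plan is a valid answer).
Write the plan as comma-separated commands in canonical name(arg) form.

move(4), turn(right), turn(right), turn(right), move(4)

t0: at (3,3), heading S
step 1 (move(4)): at (3,0), heading S
step 2 (turn(right)): at (3,0), heading W
step 3 (turn(right)): at (3,0), heading N
step 4 (turn(right)): at (3,0), heading E
step 5 (move(4)): at (7,0), heading E
nothing shorter than 5 reaches the goal.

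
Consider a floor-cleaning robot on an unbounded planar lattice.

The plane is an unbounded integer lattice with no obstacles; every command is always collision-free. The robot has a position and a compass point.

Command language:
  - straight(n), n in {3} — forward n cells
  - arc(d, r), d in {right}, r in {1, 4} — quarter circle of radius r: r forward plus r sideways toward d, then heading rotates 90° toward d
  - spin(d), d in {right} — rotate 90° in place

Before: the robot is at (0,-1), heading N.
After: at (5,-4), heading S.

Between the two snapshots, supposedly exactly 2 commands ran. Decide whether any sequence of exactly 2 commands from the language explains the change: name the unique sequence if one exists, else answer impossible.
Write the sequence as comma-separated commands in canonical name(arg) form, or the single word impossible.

arc(right, 1), arc(right, 4)

key: position moved to (5,-4) AND the heading swung to S — translation plus rotation needed
t0: at (0,-1), heading N
1. arc(right, 1) → at (1,0), heading E
2. arc(right, 4) → at (5,-4), heading S
all 16 alternatives checked — unique.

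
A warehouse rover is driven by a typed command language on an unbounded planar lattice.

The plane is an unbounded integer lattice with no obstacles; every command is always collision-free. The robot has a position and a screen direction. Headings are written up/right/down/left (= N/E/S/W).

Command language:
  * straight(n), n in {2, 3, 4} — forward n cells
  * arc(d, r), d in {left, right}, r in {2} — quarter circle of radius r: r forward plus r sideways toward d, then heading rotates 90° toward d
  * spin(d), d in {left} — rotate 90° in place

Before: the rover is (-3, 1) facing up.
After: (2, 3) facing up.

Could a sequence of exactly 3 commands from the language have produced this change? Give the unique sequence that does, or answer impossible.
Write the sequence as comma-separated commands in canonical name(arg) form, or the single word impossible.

key: order matters: swapping arc(right, 2) and spin(left) lands elsewhere
begin: (-3, 1) facing up
t=1 arc(right, 2) ⇒ (-1, 3) facing right
t=2 straight(3) ⇒ (2, 3) facing right
t=3 spin(left) ⇒ (2, 3) facing up
uniquely the one of 216 3-step routes that fits.

arc(right, 2), straight(3), spin(left)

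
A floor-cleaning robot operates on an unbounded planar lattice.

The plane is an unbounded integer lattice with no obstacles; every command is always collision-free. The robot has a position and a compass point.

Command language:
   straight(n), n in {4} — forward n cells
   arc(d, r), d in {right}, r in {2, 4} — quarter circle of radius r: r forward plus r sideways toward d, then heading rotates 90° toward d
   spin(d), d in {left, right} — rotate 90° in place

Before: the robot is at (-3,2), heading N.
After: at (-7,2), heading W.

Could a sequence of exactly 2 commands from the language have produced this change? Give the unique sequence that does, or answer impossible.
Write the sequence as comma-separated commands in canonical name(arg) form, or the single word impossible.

key: position moved to (-7,2) AND the heading swung to W — translation plus rotation needed
initial: at (-3,2), heading N
t=1 spin(left) ⇒ at (-3,2), heading W
t=2 straight(4) ⇒ at (-7,2), heading W
uniquely the one of 25 2-step routes that fits.

spin(left), straight(4)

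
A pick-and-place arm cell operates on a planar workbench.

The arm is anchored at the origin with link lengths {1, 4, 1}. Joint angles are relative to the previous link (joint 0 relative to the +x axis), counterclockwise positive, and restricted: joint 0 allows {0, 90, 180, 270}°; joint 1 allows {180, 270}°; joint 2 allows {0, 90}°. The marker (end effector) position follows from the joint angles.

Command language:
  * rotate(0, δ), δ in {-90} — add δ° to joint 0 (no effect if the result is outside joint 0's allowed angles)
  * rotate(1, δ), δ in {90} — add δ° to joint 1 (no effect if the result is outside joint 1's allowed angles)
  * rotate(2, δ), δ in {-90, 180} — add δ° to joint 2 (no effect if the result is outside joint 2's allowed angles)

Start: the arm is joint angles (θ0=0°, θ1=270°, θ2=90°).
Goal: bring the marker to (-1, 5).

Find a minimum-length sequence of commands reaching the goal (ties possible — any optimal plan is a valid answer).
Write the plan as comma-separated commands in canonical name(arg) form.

rotate(2, -90), rotate(0, -90), rotate(0, -90)

t0: joint angles (θ0=0°, θ1=270°, θ2=90°)
t=1 rotate(2, -90) ⇒ joint angles (θ0=0°, θ1=270°, θ2=0°)
t=2 rotate(0, -90) ⇒ joint angles (θ0=270°, θ1=270°, θ2=0°)
t=3 rotate(0, -90) ⇒ joint angles (θ0=180°, θ1=270°, θ2=0°)
nothing shorter than 3 reaches the goal.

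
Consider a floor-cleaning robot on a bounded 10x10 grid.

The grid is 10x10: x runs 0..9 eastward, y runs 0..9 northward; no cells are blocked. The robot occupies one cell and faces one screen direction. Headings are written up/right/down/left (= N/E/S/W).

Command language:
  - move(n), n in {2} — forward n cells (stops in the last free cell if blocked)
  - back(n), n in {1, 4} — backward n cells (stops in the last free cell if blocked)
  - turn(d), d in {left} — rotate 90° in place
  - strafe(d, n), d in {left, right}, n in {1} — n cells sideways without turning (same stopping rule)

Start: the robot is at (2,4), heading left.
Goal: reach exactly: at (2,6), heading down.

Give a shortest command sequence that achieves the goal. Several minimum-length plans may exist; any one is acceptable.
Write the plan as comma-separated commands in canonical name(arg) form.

begin: at (2,4), heading left
step 1 (strafe(right, 1)): at (2,5), heading left
step 2 (strafe(right, 1)): at (2,6), heading left
step 3 (turn(left)): at (2,6), heading down
nothing shorter than 3 reaches the goal.

strafe(right, 1), strafe(right, 1), turn(left)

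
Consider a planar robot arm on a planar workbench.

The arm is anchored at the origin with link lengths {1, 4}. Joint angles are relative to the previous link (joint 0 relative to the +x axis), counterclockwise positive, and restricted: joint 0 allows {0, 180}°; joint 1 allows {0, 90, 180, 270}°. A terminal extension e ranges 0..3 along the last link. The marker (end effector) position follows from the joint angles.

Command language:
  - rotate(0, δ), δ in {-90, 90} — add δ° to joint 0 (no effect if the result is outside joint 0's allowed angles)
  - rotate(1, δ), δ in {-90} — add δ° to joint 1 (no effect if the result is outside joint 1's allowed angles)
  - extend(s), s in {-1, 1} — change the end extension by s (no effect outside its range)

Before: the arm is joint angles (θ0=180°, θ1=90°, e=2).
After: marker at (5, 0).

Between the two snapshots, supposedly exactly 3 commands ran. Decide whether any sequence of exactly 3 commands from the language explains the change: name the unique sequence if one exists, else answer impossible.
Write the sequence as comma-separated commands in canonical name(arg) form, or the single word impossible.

rotate(1, -90), rotate(1, -90), rotate(1, -90)

initial: joint angles (θ0=180°, θ1=90°, e=2)
step 1 (rotate(1, -90)): joint angles (θ0=180°, θ1=0°, e=2)
step 2 (rotate(1, -90)): joint angles (θ0=180°, θ1=270°, e=2)
step 3 (rotate(1, -90)): joint angles (θ0=180°, θ1=180°, e=2)
all 125 alternatives checked — unique.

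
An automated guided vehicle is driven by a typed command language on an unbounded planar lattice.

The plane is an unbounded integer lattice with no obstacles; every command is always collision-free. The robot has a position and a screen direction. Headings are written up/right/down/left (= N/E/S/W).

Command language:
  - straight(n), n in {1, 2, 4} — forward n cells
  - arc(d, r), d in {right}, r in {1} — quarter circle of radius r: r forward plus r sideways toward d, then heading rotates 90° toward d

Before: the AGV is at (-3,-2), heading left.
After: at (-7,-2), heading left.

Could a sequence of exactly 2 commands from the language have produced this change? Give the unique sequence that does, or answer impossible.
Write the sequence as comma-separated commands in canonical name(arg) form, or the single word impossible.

key: still facing W at the end — nothing in the sequence rotates
t0: at (-3,-2), heading left
1. straight(2) → at (-5,-2), heading left
2. straight(2) → at (-7,-2), heading left
no rival 2-sequence matches.

straight(2), straight(2)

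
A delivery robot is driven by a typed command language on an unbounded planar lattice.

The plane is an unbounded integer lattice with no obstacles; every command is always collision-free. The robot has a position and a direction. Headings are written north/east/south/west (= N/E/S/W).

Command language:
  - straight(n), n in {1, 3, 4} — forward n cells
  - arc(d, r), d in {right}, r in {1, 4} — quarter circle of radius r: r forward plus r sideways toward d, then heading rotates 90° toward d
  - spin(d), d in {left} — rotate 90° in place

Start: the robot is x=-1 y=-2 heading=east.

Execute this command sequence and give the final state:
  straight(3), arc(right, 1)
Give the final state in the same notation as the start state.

x=3 y=-3 heading=south

begin: x=-1 y=-2 heading=east
t=1 straight(3) ⇒ x=2 y=-2 heading=east
t=2 arc(right, 1) ⇒ x=3 y=-3 heading=south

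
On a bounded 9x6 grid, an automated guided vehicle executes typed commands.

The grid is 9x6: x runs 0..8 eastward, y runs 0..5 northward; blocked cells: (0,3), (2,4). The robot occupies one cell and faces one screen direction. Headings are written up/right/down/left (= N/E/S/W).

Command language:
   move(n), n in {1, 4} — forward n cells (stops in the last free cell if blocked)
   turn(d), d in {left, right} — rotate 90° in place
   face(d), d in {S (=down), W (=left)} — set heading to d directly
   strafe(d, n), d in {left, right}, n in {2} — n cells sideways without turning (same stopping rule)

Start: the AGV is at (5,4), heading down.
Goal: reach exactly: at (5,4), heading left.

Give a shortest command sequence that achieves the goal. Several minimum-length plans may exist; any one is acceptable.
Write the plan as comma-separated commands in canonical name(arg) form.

turn(right)

from: at (5,4), heading down
step 1 (turn(right)): at (5,4), heading left
nothing shorter than 1 reaches the goal.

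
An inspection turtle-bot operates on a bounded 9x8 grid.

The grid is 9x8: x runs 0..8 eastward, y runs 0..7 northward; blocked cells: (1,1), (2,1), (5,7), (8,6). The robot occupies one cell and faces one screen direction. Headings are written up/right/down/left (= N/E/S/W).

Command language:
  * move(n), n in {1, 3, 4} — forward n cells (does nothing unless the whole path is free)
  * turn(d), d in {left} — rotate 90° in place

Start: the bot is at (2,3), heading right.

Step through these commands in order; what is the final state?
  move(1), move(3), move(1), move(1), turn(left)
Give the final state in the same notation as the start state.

at (8,3), heading up

from: at (2,3), heading right
1. move(1) → at (3,3), heading right
2. move(3) → at (6,3), heading right
3. move(1) → at (7,3), heading right
4. move(1) → at (8,3), heading right
5. turn(left) → at (8,3), heading up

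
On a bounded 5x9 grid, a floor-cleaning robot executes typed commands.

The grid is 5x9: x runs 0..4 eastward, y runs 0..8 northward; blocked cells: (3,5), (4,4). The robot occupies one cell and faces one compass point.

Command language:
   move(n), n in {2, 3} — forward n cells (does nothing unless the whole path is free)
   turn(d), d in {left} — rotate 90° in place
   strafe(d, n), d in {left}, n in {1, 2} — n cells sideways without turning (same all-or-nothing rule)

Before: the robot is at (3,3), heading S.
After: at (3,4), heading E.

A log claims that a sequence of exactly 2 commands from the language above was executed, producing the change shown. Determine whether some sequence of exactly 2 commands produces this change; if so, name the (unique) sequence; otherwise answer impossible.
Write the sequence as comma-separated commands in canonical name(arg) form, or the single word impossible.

turn(left), strafe(left, 1)

key: running strafe(left, 1) before turn(left) would end elsewhere — order is forced
begin: at (3,3), heading S
1. turn(left) → at (3,3), heading E
2. strafe(left, 1) → at (3,4), heading E
uniquely the one of 25 2-step routes that fits.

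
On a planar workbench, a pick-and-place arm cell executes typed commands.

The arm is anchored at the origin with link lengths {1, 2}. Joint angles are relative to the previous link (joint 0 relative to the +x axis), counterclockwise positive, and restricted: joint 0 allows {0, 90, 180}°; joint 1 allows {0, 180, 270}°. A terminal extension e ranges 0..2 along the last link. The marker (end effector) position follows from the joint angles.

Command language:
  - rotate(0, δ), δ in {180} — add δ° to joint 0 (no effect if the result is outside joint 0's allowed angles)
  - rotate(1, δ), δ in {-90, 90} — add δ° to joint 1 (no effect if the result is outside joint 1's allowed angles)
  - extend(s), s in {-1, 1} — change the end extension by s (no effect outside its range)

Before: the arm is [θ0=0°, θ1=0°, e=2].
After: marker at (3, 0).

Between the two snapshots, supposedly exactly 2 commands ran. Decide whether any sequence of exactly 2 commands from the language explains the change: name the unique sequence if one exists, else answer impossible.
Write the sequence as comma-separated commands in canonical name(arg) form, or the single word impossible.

extend(-1), extend(-1)

start: [θ0=0°, θ1=0°, e=2]
step 1 (extend(-1)): [θ0=0°, θ1=0°, e=1]
step 2 (extend(-1)): [θ0=0°, θ1=0°, e=0]
uniquely the one of 25 2-step routes that fits.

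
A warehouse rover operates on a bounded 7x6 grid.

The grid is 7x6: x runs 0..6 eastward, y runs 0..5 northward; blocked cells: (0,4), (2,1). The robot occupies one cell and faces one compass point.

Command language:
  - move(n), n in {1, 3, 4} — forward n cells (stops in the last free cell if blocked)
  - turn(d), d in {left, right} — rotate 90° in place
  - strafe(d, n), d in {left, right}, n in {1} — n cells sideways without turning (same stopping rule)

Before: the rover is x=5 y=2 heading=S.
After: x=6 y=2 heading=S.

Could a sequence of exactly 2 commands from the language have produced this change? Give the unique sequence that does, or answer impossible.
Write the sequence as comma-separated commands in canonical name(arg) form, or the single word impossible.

strafe(left, 1), strafe(left, 1)

key: heading stays S — no command in the sequence turns
start: x=5 y=2 heading=S
[1] after strafe(left, 1): x=6 y=2 heading=S
[2] after strafe(left, 1): x=6 y=2 heading=S
all 49 alternatives checked — unique.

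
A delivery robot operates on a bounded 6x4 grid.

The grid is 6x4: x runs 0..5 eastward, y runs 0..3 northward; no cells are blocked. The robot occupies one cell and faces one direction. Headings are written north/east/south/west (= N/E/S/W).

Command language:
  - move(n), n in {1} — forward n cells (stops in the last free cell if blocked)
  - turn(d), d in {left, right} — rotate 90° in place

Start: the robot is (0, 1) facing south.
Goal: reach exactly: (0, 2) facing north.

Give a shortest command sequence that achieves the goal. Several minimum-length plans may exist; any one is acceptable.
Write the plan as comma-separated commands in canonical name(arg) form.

turn(right), turn(right), move(1)

begin: (0, 1) facing south
[1] after turn(right): (0, 1) facing west
[2] after turn(right): (0, 1) facing north
[3] after move(1): (0, 2) facing north
minimal: 3 command(s), checked below 3.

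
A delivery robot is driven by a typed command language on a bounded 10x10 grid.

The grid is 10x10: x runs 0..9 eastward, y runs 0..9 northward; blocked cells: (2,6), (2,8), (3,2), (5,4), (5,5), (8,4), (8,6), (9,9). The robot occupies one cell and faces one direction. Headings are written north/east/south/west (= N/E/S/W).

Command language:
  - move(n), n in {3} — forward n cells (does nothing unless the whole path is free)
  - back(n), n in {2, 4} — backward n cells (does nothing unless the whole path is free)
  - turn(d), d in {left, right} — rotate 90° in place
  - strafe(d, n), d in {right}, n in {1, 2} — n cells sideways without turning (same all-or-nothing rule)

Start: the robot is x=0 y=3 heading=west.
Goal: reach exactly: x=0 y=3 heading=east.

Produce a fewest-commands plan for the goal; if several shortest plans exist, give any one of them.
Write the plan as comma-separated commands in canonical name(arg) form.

turn(left), turn(left)

start: x=0 y=3 heading=west
[1] after turn(left): x=0 y=3 heading=south
[2] after turn(left): x=0 y=3 heading=east
no 1-step plan works, so 2 is optimal.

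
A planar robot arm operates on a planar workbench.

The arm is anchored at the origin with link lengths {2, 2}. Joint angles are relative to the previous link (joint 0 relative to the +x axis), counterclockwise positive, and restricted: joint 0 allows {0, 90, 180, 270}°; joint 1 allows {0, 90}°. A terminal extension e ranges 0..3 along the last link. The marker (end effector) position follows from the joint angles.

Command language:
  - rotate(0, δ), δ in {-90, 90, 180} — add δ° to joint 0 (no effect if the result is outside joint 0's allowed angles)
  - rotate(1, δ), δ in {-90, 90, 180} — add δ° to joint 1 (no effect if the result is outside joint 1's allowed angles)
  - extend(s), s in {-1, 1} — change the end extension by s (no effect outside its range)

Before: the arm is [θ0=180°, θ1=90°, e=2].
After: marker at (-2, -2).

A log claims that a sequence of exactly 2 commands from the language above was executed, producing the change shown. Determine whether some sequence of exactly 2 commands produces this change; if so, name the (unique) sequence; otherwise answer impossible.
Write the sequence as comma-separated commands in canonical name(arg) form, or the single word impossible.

from: [θ0=180°, θ1=90°, e=2]
[1] after extend(-1): [θ0=180°, θ1=90°, e=1]
[2] after extend(-1): [θ0=180°, θ1=90°, e=0]
all 64 alternatives checked — unique.

extend(-1), extend(-1)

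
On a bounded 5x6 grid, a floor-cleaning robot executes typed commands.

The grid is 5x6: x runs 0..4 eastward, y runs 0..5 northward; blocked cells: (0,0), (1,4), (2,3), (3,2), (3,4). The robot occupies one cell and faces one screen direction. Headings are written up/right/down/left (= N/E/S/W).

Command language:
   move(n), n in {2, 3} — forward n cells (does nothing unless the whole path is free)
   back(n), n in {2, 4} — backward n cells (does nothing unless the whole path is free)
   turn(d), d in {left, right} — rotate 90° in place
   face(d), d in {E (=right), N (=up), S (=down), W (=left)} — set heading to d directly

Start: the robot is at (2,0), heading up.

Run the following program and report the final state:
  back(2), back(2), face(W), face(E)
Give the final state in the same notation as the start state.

at (2,0), heading right

initial: at (2,0), heading up
t=1 back(2) ⇒ at (2,0), heading up
t=2 back(2) ⇒ at (2,0), heading up
t=3 face(W) ⇒ at (2,0), heading left
t=4 face(E) ⇒ at (2,0), heading right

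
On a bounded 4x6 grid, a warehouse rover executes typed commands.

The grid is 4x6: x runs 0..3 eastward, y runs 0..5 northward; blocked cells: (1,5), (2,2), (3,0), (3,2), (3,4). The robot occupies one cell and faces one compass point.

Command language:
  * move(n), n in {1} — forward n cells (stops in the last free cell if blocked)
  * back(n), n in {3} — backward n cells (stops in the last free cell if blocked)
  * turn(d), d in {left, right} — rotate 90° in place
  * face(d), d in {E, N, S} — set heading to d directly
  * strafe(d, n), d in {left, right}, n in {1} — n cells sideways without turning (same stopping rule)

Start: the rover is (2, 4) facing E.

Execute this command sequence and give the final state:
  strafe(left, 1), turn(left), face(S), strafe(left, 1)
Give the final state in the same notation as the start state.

(3, 5) facing S

begin: (2, 4) facing E
step 1 (strafe(left, 1)): (2, 5) facing E
step 2 (turn(left)): (2, 5) facing N
step 3 (face(S)): (2, 5) facing S
step 4 (strafe(left, 1)): (3, 5) facing S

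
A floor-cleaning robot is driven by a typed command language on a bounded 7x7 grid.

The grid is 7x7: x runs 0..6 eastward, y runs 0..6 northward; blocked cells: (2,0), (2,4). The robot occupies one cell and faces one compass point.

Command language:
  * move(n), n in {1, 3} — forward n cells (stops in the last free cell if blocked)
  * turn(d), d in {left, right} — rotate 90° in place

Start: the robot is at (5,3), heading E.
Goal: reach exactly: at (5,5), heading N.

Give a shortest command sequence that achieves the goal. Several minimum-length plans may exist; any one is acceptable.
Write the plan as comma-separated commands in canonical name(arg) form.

start: at (5,3), heading E
[1] after turn(left): at (5,3), heading N
[2] after move(1): at (5,4), heading N
[3] after move(1): at (5,5), heading N
no 2-step plan works, so 3 is optimal.

turn(left), move(1), move(1)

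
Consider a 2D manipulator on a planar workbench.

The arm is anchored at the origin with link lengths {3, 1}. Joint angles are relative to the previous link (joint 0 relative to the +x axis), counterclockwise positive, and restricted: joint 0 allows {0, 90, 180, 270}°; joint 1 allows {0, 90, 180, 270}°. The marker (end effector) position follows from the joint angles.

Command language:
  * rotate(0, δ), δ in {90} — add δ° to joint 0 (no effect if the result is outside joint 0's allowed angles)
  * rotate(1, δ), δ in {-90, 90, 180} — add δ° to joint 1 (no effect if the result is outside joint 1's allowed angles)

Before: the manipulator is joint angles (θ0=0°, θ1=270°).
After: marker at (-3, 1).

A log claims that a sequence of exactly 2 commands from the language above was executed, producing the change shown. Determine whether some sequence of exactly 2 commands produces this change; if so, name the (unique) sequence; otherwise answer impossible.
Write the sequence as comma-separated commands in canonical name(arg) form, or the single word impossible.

begin: joint angles (θ0=0°, θ1=270°)
1. rotate(0, 90) → joint angles (θ0=90°, θ1=270°)
2. rotate(0, 90) → joint angles (θ0=180°, θ1=270°)
all 16 alternatives checked — unique.

rotate(0, 90), rotate(0, 90)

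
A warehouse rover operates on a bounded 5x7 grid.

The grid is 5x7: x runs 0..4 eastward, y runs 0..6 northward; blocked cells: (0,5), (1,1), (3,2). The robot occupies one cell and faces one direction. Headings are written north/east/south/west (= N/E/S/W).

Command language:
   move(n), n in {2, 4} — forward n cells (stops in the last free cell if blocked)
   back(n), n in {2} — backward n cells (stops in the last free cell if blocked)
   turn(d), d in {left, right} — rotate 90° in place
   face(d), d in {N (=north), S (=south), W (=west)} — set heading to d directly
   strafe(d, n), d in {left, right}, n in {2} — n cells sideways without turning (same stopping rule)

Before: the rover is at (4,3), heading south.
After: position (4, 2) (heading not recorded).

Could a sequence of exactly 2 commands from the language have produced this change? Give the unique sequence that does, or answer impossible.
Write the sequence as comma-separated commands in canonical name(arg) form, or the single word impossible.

key: running back(2) before move(4) would end elsewhere — order is forced
t0: at (4,3), heading south
1. move(4) → at (4,0), heading south
2. back(2) → at (4,2), heading south
no other 2-command option fits: unique.

move(4), back(2)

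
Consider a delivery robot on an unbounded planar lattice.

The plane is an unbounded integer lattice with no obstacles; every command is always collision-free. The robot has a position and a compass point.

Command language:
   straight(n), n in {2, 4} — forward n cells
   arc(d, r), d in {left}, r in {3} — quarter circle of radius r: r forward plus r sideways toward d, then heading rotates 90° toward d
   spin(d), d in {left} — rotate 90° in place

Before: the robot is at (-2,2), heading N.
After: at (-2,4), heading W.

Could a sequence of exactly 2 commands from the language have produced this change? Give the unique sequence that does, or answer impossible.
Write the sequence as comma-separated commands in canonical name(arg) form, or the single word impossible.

straight(2), spin(left)

key: running spin(left) before straight(2) would end elsewhere — order is forced
initial: at (-2,2), heading N
[1] after straight(2): at (-2,4), heading N
[2] after spin(left): at (-2,4), heading W
uniquely the one of 16 2-step routes that fits.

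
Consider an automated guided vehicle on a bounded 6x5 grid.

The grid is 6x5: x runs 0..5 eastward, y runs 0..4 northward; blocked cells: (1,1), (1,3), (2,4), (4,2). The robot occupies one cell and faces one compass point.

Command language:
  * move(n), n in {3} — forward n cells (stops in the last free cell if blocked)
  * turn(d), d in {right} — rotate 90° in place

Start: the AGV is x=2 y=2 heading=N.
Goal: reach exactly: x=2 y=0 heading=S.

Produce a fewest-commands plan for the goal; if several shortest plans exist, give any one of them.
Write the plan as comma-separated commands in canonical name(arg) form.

initial: x=2 y=2 heading=N
step 1 (turn(right)): x=2 y=2 heading=E
step 2 (turn(right)): x=2 y=2 heading=S
step 3 (move(3)): x=2 y=0 heading=S
minimal: 3 command(s), checked below 3.

turn(right), turn(right), move(3)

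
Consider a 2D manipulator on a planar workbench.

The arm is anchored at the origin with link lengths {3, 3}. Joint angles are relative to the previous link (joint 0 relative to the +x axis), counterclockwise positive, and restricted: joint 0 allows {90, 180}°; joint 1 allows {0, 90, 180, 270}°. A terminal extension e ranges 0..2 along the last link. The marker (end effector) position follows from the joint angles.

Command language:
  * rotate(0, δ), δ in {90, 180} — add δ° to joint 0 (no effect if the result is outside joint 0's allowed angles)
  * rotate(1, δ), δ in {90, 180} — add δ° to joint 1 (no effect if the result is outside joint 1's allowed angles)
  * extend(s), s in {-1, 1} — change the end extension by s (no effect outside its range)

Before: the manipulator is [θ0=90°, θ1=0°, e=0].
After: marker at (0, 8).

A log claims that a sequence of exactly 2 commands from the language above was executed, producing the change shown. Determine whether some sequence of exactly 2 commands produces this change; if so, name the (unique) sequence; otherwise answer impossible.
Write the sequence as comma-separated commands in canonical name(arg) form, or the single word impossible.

t0: [θ0=90°, θ1=0°, e=0]
t=1 extend(1) ⇒ [θ0=90°, θ1=0°, e=1]
t=2 extend(1) ⇒ [θ0=90°, θ1=0°, e=2]
all 36 alternatives checked — unique.

extend(1), extend(1)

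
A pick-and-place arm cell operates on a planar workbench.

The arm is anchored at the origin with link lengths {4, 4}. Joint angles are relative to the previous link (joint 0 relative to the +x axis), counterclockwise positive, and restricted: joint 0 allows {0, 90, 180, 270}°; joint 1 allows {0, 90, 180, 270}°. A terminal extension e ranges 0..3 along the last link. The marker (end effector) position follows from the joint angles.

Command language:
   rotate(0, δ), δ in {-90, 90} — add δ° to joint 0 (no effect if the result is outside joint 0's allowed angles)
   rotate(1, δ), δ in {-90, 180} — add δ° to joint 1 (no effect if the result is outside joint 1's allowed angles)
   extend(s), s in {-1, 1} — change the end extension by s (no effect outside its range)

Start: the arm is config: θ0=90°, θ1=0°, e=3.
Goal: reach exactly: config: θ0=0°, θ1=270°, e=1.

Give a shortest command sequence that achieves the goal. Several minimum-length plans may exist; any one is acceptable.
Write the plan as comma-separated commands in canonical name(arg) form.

initial: config: θ0=90°, θ1=0°, e=3
1. rotate(1, -90) → config: θ0=90°, θ1=270°, e=3
2. extend(-1) → config: θ0=90°, θ1=270°, e=2
3. extend(-1) → config: θ0=90°, θ1=270°, e=1
4. rotate(0, -90) → config: θ0=0°, θ1=270°, e=1
minimal: 4 command(s), checked below 4.

rotate(1, -90), extend(-1), extend(-1), rotate(0, -90)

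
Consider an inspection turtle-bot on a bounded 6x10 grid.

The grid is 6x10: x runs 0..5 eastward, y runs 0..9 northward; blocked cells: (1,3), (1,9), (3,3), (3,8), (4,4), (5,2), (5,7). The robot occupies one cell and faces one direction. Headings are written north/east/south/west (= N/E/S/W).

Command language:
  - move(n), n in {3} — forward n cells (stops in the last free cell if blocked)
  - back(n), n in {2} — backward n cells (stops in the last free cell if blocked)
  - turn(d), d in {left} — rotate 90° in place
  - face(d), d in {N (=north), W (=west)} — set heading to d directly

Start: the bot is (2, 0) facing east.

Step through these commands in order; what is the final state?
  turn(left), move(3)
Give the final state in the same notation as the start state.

start: (2, 0) facing east
t=1 turn(left) ⇒ (2, 0) facing north
t=2 move(3) ⇒ (2, 3) facing north

(2, 3) facing north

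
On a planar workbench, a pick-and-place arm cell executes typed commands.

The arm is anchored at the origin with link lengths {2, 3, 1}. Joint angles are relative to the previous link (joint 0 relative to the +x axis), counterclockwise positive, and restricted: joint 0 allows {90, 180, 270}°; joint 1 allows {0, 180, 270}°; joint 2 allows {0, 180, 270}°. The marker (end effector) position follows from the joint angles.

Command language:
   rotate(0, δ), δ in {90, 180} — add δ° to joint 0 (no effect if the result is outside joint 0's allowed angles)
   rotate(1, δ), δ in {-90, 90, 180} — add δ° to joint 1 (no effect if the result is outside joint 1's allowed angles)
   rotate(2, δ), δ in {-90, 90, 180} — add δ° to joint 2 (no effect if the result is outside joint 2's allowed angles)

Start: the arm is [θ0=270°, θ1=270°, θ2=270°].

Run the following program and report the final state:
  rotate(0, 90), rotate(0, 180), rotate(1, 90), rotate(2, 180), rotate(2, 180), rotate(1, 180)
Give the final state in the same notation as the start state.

[θ0=90°, θ1=180°, θ2=270°]

t0: [θ0=270°, θ1=270°, θ2=270°]
t=1 rotate(0, 90) ⇒ [θ0=270°, θ1=270°, θ2=270°]
t=2 rotate(0, 180) ⇒ [θ0=90°, θ1=270°, θ2=270°]
t=3 rotate(1, 90) ⇒ [θ0=90°, θ1=0°, θ2=270°]
t=4 rotate(2, 180) ⇒ [θ0=90°, θ1=0°, θ2=270°]
t=5 rotate(2, 180) ⇒ [θ0=90°, θ1=0°, θ2=270°]
t=6 rotate(1, 180) ⇒ [θ0=90°, θ1=180°, θ2=270°]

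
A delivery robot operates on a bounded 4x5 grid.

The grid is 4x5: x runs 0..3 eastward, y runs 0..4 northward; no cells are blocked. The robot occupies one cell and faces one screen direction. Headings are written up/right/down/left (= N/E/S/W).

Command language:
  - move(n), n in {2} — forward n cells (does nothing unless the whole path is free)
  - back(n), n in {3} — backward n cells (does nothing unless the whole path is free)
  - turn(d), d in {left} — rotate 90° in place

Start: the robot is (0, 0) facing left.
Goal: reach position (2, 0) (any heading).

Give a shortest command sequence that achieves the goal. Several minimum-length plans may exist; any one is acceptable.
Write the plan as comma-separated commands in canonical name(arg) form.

begin: (0, 0) facing left
step 1 (turn(left)): (0, 0) facing down
step 2 (turn(left)): (0, 0) facing right
step 3 (move(2)): (2, 0) facing right
nothing shorter than 3 reaches the goal.

turn(left), turn(left), move(2)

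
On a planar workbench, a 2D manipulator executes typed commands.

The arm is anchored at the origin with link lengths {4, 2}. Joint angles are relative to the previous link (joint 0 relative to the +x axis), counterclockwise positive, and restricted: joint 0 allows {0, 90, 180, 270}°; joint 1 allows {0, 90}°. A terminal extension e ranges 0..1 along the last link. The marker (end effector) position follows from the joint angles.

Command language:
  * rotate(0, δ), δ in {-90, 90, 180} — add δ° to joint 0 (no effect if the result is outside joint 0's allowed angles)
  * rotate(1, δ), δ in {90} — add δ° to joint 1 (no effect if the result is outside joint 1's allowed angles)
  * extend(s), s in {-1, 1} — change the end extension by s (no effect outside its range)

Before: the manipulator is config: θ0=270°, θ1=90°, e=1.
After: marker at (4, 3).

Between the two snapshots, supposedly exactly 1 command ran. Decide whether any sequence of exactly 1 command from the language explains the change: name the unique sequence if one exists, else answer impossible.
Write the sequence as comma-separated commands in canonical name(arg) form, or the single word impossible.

rotate(0, 90)

start: config: θ0=270°, θ1=90°, e=1
t=1 rotate(0, 90) ⇒ config: θ0=0°, θ1=90°, e=1
no rival 1-sequence matches.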